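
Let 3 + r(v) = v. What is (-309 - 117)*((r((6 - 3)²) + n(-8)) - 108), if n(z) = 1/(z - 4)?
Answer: 86975/2 ≈ 43488.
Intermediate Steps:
n(z) = 1/(-4 + z)
r(v) = -3 + v
(-309 - 117)*((r((6 - 3)²) + n(-8)) - 108) = (-309 - 117)*(((-3 + (6 - 3)²) + 1/(-4 - 8)) - 108) = -426*(((-3 + 3²) + 1/(-12)) - 108) = -426*(((-3 + 9) - 1/12) - 108) = -426*((6 - 1/12) - 108) = -426*(71/12 - 108) = -426*(-1225/12) = 86975/2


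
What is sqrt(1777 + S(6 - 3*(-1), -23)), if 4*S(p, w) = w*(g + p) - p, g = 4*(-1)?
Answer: 3*sqrt(194) ≈ 41.785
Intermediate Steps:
g = -4
S(p, w) = -p/4 + w*(-4 + p)/4 (S(p, w) = (w*(-4 + p) - p)/4 = (-p + w*(-4 + p))/4 = -p/4 + w*(-4 + p)/4)
sqrt(1777 + S(6 - 3*(-1), -23)) = sqrt(1777 + (-1*(-23) - (6 - 3*(-1))/4 + (1/4)*(6 - 3*(-1))*(-23))) = sqrt(1777 + (23 - (6 + 3)/4 + (1/4)*(6 + 3)*(-23))) = sqrt(1777 + (23 - 1/4*9 + (1/4)*9*(-23))) = sqrt(1777 + (23 - 9/4 - 207/4)) = sqrt(1777 - 31) = sqrt(1746) = 3*sqrt(194)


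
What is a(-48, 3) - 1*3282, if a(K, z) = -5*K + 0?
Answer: -3042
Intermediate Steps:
a(K, z) = -5*K
a(-48, 3) - 1*3282 = -5*(-48) - 1*3282 = 240 - 3282 = -3042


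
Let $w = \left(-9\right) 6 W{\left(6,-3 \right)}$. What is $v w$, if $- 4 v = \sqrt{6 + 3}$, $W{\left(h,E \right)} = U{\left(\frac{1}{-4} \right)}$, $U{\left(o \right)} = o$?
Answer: $- \frac{81}{8} \approx -10.125$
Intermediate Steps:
$W{\left(h,E \right)} = - \frac{1}{4}$ ($W{\left(h,E \right)} = \frac{1}{-4} = - \frac{1}{4}$)
$w = \frac{27}{2}$ ($w = \left(-9\right) 6 \left(- \frac{1}{4}\right) = \left(-54\right) \left(- \frac{1}{4}\right) = \frac{27}{2} \approx 13.5$)
$v = - \frac{3}{4}$ ($v = - \frac{\sqrt{6 + 3}}{4} = - \frac{\sqrt{9}}{4} = \left(- \frac{1}{4}\right) 3 = - \frac{3}{4} \approx -0.75$)
$v w = \left(- \frac{3}{4}\right) \frac{27}{2} = - \frac{81}{8}$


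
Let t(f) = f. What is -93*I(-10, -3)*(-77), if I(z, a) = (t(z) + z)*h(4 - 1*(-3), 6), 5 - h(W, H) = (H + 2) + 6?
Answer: 1288980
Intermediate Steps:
h(W, H) = -3 - H (h(W, H) = 5 - ((H + 2) + 6) = 5 - ((2 + H) + 6) = 5 - (8 + H) = 5 + (-8 - H) = -3 - H)
I(z, a) = -18*z (I(z, a) = (z + z)*(-3 - 1*6) = (2*z)*(-3 - 6) = (2*z)*(-9) = -18*z)
-93*I(-10, -3)*(-77) = -(-1674)*(-10)*(-77) = -93*180*(-77) = -16740*(-77) = 1288980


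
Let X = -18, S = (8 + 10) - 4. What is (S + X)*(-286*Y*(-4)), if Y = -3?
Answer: 13728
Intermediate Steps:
S = 14 (S = 18 - 4 = 14)
(S + X)*(-286*Y*(-4)) = (14 - 18)*(-(-858)*(-4)) = -(-1144)*12 = -4*(-3432) = 13728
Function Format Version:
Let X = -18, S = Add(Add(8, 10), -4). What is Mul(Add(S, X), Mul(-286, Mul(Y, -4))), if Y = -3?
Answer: 13728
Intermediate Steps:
S = 14 (S = Add(18, -4) = 14)
Mul(Add(S, X), Mul(-286, Mul(Y, -4))) = Mul(Add(14, -18), Mul(-286, Mul(-3, -4))) = Mul(-4, Mul(-286, 12)) = Mul(-4, -3432) = 13728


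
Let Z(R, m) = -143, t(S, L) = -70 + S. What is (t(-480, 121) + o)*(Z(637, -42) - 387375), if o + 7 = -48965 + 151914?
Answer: -39678743056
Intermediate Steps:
o = 102942 (o = -7 + (-48965 + 151914) = -7 + 102949 = 102942)
(t(-480, 121) + o)*(Z(637, -42) - 387375) = ((-70 - 480) + 102942)*(-143 - 387375) = (-550 + 102942)*(-387518) = 102392*(-387518) = -39678743056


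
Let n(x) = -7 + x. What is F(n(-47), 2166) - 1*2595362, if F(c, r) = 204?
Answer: -2595158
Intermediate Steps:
F(n(-47), 2166) - 1*2595362 = 204 - 1*2595362 = 204 - 2595362 = -2595158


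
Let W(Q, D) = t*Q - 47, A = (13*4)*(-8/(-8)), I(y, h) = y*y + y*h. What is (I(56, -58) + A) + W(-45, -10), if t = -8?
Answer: 253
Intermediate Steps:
I(y, h) = y² + h*y
A = 52 (A = 52*(-8*(-⅛)) = 52*1 = 52)
W(Q, D) = -47 - 8*Q (W(Q, D) = -8*Q - 47 = -47 - 8*Q)
(I(56, -58) + A) + W(-45, -10) = (56*(-58 + 56) + 52) + (-47 - 8*(-45)) = (56*(-2) + 52) + (-47 + 360) = (-112 + 52) + 313 = -60 + 313 = 253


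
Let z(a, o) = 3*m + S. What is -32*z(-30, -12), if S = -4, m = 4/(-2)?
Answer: 320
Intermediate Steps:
m = -2 (m = 4*(-1/2) = -2)
z(a, o) = -10 (z(a, o) = 3*(-2) - 4 = -6 - 4 = -10)
-32*z(-30, -12) = -32*(-10) = 320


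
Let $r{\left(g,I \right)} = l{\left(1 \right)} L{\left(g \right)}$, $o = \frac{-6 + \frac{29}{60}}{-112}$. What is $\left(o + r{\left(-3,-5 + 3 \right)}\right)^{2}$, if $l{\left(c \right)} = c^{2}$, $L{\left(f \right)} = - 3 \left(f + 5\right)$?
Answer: $\frac{1599120121}{45158400} \approx 35.411$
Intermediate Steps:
$L{\left(f \right)} = -15 - 3 f$ ($L{\left(f \right)} = - 3 \left(5 + f\right) = -15 - 3 f$)
$o = \frac{331}{6720}$ ($o = \left(-6 + 29 \cdot \frac{1}{60}\right) \left(- \frac{1}{112}\right) = \left(-6 + \frac{29}{60}\right) \left(- \frac{1}{112}\right) = \left(- \frac{331}{60}\right) \left(- \frac{1}{112}\right) = \frac{331}{6720} \approx 0.049256$)
$r{\left(g,I \right)} = -15 - 3 g$ ($r{\left(g,I \right)} = 1^{2} \left(-15 - 3 g\right) = 1 \left(-15 - 3 g\right) = -15 - 3 g$)
$\left(o + r{\left(-3,-5 + 3 \right)}\right)^{2} = \left(\frac{331}{6720} - 6\right)^{2} = \left(- \frac{39989}{6720}\right)^{2} = \frac{1599120121}{45158400}$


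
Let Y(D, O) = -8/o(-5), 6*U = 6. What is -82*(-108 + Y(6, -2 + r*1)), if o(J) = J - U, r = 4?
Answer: 26240/3 ≈ 8746.7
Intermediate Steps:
U = 1 (U = (1/6)*6 = 1)
o(J) = -1 + J (o(J) = J - 1*1 = J - 1 = -1 + J)
Y(D, O) = 4/3 (Y(D, O) = -8/(-1 - 5) = -8/(-6) = -8*(-1/6) = 4/3)
-82*(-108 + Y(6, -2 + r*1)) = -82*(-108 + 4/3) = -82*(-320/3) = 26240/3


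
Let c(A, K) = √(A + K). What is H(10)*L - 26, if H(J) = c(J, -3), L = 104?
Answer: -26 + 104*√7 ≈ 249.16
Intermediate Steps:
H(J) = √(-3 + J) (H(J) = √(J - 3) = √(-3 + J))
H(10)*L - 26 = √(-3 + 10)*104 - 26 = √7*104 - 26 = 104*√7 - 26 = -26 + 104*√7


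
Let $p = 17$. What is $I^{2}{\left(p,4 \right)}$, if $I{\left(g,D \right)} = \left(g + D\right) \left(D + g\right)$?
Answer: $194481$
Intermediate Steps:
$I{\left(g,D \right)} = \left(D + g\right)^{2}$ ($I{\left(g,D \right)} = \left(D + g\right) \left(D + g\right) = \left(D + g\right)^{2}$)
$I^{2}{\left(p,4 \right)} = \left(\left(4 + 17\right)^{2}\right)^{2} = \left(21^{2}\right)^{2} = 441^{2} = 194481$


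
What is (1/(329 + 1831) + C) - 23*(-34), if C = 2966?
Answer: 8095681/2160 ≈ 3748.0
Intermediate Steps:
(1/(329 + 1831) + C) - 23*(-34) = (1/(329 + 1831) + 2966) - 23*(-34) = (1/2160 + 2966) + 782 = 6406561/2160 + 782 = 8095681/2160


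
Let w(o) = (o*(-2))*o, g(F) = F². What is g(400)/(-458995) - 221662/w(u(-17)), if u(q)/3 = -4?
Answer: 10169566969/13219056 ≈ 769.31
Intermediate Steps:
u(q) = -12 (u(q) = 3*(-4) = -12)
w(o) = -2*o² (w(o) = (-2*o)*o = -2*o²)
g(400)/(-458995) - 221662/w(u(-17)) = 400²/(-458995) - 221662/((-2*(-12)²)) = 160000*(-1/458995) - 221662/((-2*144)) = -32000/91799 - 221662/(-288) = -32000/91799 - 221662*(-1/288) = -32000/91799 + 110831/144 = 10169566969/13219056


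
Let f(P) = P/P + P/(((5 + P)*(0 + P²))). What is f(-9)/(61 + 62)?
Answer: 37/4428 ≈ 0.0083559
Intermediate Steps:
f(P) = 1 + 1/(P*(5 + P)) (f(P) = 1 + P/(((5 + P)*P²)) = 1 + P/((P²*(5 + P))) = 1 + P*(1/(P²*(5 + P))) = 1 + 1/(P*(5 + P)))
f(-9)/(61 + 62) = ((1 + (-9)² + 5*(-9))/((-9)*(5 - 9)))/(61 + 62) = -⅑*(1 + 81 - 45)/(-4)/123 = -⅑*(-¼)*37*(1/123) = (37/36)*(1/123) = 37/4428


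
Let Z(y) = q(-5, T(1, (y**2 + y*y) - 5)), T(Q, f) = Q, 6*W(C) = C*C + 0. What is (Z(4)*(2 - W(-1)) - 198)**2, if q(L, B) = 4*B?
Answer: 327184/9 ≈ 36354.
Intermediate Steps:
W(C) = C**2/6 (W(C) = (C*C + 0)/6 = (C**2 + 0)/6 = C**2/6)
Z(y) = 4 (Z(y) = 4*1 = 4)
(Z(4)*(2 - W(-1)) - 198)**2 = (4*(2 - (-1)**2/6) - 198)**2 = (4*(2 - 1/6) - 198)**2 = (4*(11/6) - 198)**2 = (22/3 - 198)**2 = (-572/3)**2 = 327184/9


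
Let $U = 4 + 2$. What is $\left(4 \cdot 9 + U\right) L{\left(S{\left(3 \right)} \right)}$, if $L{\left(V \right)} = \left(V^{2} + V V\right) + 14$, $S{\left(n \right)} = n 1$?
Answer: $1344$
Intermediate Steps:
$U = 6$
$S{\left(n \right)} = n$
$L{\left(V \right)} = 14 + 2 V^{2}$ ($L{\left(V \right)} = \left(V^{2} + V^{2}\right) + 14 = 2 V^{2} + 14 = 14 + 2 V^{2}$)
$\left(4 \cdot 9 + U\right) L{\left(S{\left(3 \right)} \right)} = \left(4 \cdot 9 + 6\right) \left(14 + 2 \cdot 3^{2}\right) = \left(36 + 6\right) \left(14 + 2 \cdot 9\right) = 42 \left(14 + 18\right) = 42 \cdot 32 = 1344$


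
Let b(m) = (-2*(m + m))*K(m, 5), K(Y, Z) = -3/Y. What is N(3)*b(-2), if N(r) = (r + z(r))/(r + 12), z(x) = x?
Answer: 24/5 ≈ 4.8000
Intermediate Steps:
b(m) = 12 (b(m) = (-2*(m + m))*(-3/m) = (-4*m)*(-3/m) = 12)
N(r) = 2*r/(12 + r) (N(r) = (r + r)/(r + 12) = (2*r)/(12 + r) = 2*r/(12 + r))
N(3)*b(-2) = (2*3/(12 + 3))*12 = (2*3/15)*12 = (2*3*(1/15))*12 = (⅖)*12 = 24/5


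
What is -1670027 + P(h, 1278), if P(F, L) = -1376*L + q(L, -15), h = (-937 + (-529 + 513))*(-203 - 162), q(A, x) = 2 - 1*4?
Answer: -3428557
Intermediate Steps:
q(A, x) = -2 (q(A, x) = 2 - 4 = -2)
h = 347845 (h = (-937 - 16)*(-365) = -953*(-365) = 347845)
P(F, L) = -2 - 1376*L (P(F, L) = -1376*L - 2 = -2 - 1376*L)
-1670027 + P(h, 1278) = -1670027 + (-2 - 1376*1278) = -1670027 + (-2 - 1758528) = -1670027 - 1758530 = -3428557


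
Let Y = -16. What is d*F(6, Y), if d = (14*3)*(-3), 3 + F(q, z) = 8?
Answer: -630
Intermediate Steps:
F(q, z) = 5 (F(q, z) = -3 + 8 = 5)
d = -126 (d = 42*(-3) = -126)
d*F(6, Y) = -126*5 = -630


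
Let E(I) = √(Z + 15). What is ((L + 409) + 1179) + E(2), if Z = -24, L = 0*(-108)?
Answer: 1588 + 3*I ≈ 1588.0 + 3.0*I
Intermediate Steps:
L = 0
E(I) = 3*I (E(I) = √(-24 + 15) = √(-9) = 3*I)
((L + 409) + 1179) + E(2) = ((0 + 409) + 1179) + 3*I = (409 + 1179) + 3*I = 1588 + 3*I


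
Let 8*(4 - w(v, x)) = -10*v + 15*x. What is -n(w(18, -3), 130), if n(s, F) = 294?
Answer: -294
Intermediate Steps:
w(v, x) = 4 - 15*x/8 + 5*v/4 (w(v, x) = 4 - (-10*v + 15*x)/8 = 4 + (-15*x/8 + 5*v/4) = 4 - 15*x/8 + 5*v/4)
-n(w(18, -3), 130) = -1*294 = -294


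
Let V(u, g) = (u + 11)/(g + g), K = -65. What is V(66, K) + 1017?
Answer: 132133/130 ≈ 1016.4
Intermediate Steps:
V(u, g) = (11 + u)/(2*g) (V(u, g) = (11 + u)/((2*g)) = (11 + u)*(1/(2*g)) = (11 + u)/(2*g))
V(66, K) + 1017 = (½)*(11 + 66)/(-65) + 1017 = (½)*(-1/65)*77 + 1017 = -77/130 + 1017 = 132133/130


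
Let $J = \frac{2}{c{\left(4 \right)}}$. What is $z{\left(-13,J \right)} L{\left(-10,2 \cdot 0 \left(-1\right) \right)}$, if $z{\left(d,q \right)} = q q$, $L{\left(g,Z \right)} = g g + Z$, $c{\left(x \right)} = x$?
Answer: $25$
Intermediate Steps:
$J = \frac{1}{2}$ ($J = \frac{2}{4} = 2 \cdot \frac{1}{4} = \frac{1}{2} \approx 0.5$)
$L{\left(g,Z \right)} = Z + g^{2}$ ($L{\left(g,Z \right)} = g^{2} + Z = Z + g^{2}$)
$z{\left(d,q \right)} = q^{2}$
$z{\left(-13,J \right)} L{\left(-10,2 \cdot 0 \left(-1\right) \right)} = \frac{2 \cdot 0 \left(-1\right) + \left(-10\right)^{2}}{4} = \frac{0 \left(-1\right) + 100}{4} = \frac{0 + 100}{4} = \frac{1}{4} \cdot 100 = 25$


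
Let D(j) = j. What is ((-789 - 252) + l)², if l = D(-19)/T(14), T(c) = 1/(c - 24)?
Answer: 724201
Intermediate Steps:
T(c) = 1/(-24 + c)
l = 190 (l = -19/(1/(-24 + 14)) = -19/(1/(-10)) = -19/(-⅒) = -19*(-10) = 190)
((-789 - 252) + l)² = ((-789 - 252) + 190)² = (-1041 + 190)² = (-851)² = 724201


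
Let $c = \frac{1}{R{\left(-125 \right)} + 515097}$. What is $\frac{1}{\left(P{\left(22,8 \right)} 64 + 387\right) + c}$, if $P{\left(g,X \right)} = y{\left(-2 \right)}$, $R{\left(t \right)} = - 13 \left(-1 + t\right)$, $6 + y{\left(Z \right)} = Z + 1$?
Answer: $- \frac{516735}{31520834} \approx -0.016393$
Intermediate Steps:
$y{\left(Z \right)} = -5 + Z$ ($y{\left(Z \right)} = -6 + \left(Z + 1\right) = -6 + \left(1 + Z\right) = -5 + Z$)
$R{\left(t \right)} = 13 - 13 t$
$P{\left(g,X \right)} = -7$ ($P{\left(g,X \right)} = -5 - 2 = -7$)
$c = \frac{1}{516735}$ ($c = \frac{1}{\left(13 - -1625\right) + 515097} = \frac{1}{\left(13 + 1625\right) + 515097} = \frac{1}{1638 + 515097} = \frac{1}{516735} \approx 1.9352 \cdot 10^{-6}$)
$\frac{1}{\left(P{\left(22,8 \right)} 64 + 387\right) + c} = \frac{1}{\left(\left(-7\right) 64 + 387\right) + \frac{1}{516735}} = \frac{1}{\left(-448 + 387\right) + \frac{1}{516735}} = \frac{1}{-61 + \frac{1}{516735}} = \frac{1}{- \frac{31520834}{516735}} = - \frac{516735}{31520834}$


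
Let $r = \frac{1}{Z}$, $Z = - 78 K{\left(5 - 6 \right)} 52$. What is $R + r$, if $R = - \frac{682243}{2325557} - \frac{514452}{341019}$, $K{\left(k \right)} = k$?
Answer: $- \frac{49533457930109}{27492716249544} \approx -1.8017$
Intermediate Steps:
$Z = 4056$ ($Z = - 78 \left(5 - 6\right) 52 = \left(-78\right) \left(-1\right) 52 = 78 \cdot 52 = 4056$)
$r = \frac{1}{4056} \approx 0.00024655$
$R = - \frac{476348425127}{264353040861}$ ($R = \left(-682243\right) \frac{1}{2325557} - \frac{171484}{113673} = - \frac{682243}{2325557} - \frac{171484}{113673} = - \frac{476348425127}{264353040861} \approx -1.8019$)
$R + r = - \frac{476348425127}{264353040861} + \frac{1}{4056} = - \frac{49533457930109}{27492716249544}$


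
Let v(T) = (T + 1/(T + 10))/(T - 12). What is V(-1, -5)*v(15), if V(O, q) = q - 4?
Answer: -1128/25 ≈ -45.120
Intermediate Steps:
V(O, q) = -4 + q
v(T) = (T + 1/(10 + T))/(-12 + T)
V(-1, -5)*v(15) = (-4 - 5)*((1 + 15**2 + 10*15)/(-120 + 15**2 - 2*15)) = -9*(1 + 225 + 150)/(-120 + 225 - 30) = -9*376/75 = -1128/25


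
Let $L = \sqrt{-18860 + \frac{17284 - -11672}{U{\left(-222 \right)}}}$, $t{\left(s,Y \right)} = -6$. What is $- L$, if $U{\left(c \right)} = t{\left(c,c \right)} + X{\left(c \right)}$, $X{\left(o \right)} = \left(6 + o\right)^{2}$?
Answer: $- \frac{i \sqrt{45602450614}}{1555} \approx - 137.33 i$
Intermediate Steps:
$U{\left(c \right)} = -6 + \left(6 + c\right)^{2}$
$L = \frac{i \sqrt{45602450614}}{1555}$ ($L = \sqrt{-18860 + \frac{17284 - -11672}{-6 + \left(6 - 222\right)^{2}}} = \sqrt{-18860 + \frac{17284 + 11672}{-6 + \left(-216\right)^{2}}} = \sqrt{-18860 + \frac{28956}{-6 + 46656}} = \sqrt{-18860 + \frac{28956}{46650}} = \sqrt{-18860 + 28956 \cdot \frac{1}{46650}} = \sqrt{-18860 + \frac{4826}{7775}} = \sqrt{- \frac{146631674}{7775}} = \frac{i \sqrt{45602450614}}{1555} \approx 137.33 i$)
$- L = - \frac{i \sqrt{45602450614}}{1555}$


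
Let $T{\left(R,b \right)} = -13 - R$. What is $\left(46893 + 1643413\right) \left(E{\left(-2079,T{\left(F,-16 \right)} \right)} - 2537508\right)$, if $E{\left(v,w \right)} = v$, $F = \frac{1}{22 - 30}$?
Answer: $-4292679143622$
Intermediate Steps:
$F = - \frac{1}{8}$ ($F = \frac{1}{-8} = - \frac{1}{8} \approx -0.125$)
$\left(46893 + 1643413\right) \left(E{\left(-2079,T{\left(F,-16 \right)} \right)} - 2537508\right) = \left(46893 + 1643413\right) \left(-2079 - 2537508\right) = 1690306 \left(-2539587\right) = -4292679143622$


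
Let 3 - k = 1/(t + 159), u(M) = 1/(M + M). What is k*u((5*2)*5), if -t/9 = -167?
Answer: 997/33240 ≈ 0.029994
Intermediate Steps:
t = 1503 (t = -9*(-167) = 1503)
u(M) = 1/(2*M)
k = 4985/1662 (k = 3 - 1/(1503 + 159) = 3 - 1/1662 = 4985/1662 ≈ 2.9994)
k*u((5*2)*5) = 4985*(1/(2*(((5*2)*5))))/1662 = 4985*(1/(2*((10*5))))/1662 = 4985*((½)/50)/1662 = 4985*((½)*(1/50))/1662 = (4985/1662)*(1/100) = 997/33240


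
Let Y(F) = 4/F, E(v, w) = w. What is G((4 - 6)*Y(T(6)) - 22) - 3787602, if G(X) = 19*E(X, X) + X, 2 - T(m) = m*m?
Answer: -64396634/17 ≈ -3.7880e+6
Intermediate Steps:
T(m) = 2 - m² (T(m) = 2 - m*m = 2 - m²)
G(X) = 20*X (G(X) = 19*X + X = 20*X)
G((4 - 6)*Y(T(6)) - 22) - 3787602 = 20*((4 - 6)*(4/(2 - 1*6²)) - 22) - 3787602 = 20*(-8/(2 - 1*36) - 22) - 3787602 = 20*(-8/(2 - 36) - 22) - 3787602 = 20*(-8/(-34) - 22) - 3787602 = 20*(-8*(-1)/34 - 22) - 3787602 = 20*(-2*(-2/17) - 22) - 3787602 = 20*(4/17 - 22) - 3787602 = 20*(-370/17) - 3787602 = -7400/17 - 3787602 = -64396634/17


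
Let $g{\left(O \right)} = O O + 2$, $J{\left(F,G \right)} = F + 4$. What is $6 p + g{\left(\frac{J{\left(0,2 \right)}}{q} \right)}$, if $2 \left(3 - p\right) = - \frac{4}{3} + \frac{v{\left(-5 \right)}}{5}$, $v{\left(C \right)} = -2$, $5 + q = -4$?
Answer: $\frac{10286}{405} \approx 25.398$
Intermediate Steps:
$q = -9$ ($q = -5 - 4 = -9$)
$J{\left(F,G \right)} = 4 + F$
$p = \frac{58}{15}$ ($p = 3 - \frac{- \frac{4}{3} - \frac{2}{5}}{2} = 3 - - \frac{13}{15} = 3 + \frac{13}{15} = \frac{58}{15} \approx 3.8667$)
$g{\left(O \right)} = 2 + O^{2}$ ($g{\left(O \right)} = O^{2} + 2 = 2 + O^{2}$)
$6 p + g{\left(\frac{J{\left(0,2 \right)}}{q} \right)} = 6 \cdot \frac{58}{15} + \left(2 + \left(\frac{4 + 0}{-9}\right)^{2}\right) = \frac{116}{5} + \left(2 + \left(4 \left(- \frac{1}{9}\right)\right)^{2}\right) = \frac{116}{5} + \left(2 + \left(- \frac{4}{9}\right)^{2}\right) = \frac{116}{5} + \left(2 + \frac{16}{81}\right) = \frac{116}{5} + \frac{178}{81} = \frac{10286}{405}$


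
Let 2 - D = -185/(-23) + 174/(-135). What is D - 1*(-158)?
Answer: 158609/1035 ≈ 153.25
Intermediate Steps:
D = -4921/1035 (D = 2 - (-185/(-23) + 174/(-135)) = 2 - (-185*(-1/23) + 174*(-1/135)) = 2 - (185/23 - 58/45) = 2 - 1*6991/1035 = 2 - 6991/1035 = -4921/1035 ≈ -4.7546)
D - 1*(-158) = -4921/1035 - 1*(-158) = -4921/1035 + 158 = 158609/1035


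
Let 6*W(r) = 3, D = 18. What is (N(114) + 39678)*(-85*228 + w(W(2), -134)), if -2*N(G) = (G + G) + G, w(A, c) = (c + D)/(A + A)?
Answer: -770228472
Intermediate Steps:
W(r) = ½ (W(r) = (⅙)*3 = ½)
w(A, c) = (18 + c)/(2*A) (w(A, c) = (c + 18)/(A + A) = (18 + c)/((2*A)) = (18 + c)*(1/(2*A)) = (18 + c)/(2*A))
N(G) = -3*G/2 (N(G) = -((G + G) + G)/2 = -(2*G + G)/2 = -3*G/2)
(N(114) + 39678)*(-85*228 + w(W(2), -134)) = (-3/2*114 + 39678)*(-85*228 + (18 - 134)/(2*(½))) = (-171 + 39678)*(-19380 + (½)*2*(-116)) = 39507*(-19380 - 116) = 39507*(-19496) = -770228472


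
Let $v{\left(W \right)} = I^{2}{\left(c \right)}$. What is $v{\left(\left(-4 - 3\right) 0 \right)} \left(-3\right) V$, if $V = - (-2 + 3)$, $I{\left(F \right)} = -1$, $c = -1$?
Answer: $3$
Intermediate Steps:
$v{\left(W \right)} = 1$ ($v{\left(W \right)} = \left(-1\right)^{2} = 1$)
$V = -1$ ($V = \left(-1\right) 1 = -1$)
$v{\left(\left(-4 - 3\right) 0 \right)} \left(-3\right) V = 1 \left(-3\right) \left(-1\right) = \left(-3\right) \left(-1\right) = 3$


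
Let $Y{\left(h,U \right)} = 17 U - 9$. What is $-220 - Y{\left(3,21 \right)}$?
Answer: $-568$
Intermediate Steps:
$Y{\left(h,U \right)} = -9 + 17 U$
$-220 - Y{\left(3,21 \right)} = -220 - \left(-9 + 17 \cdot 21\right) = -220 - \left(-9 + 357\right) = -220 - 348 = -568$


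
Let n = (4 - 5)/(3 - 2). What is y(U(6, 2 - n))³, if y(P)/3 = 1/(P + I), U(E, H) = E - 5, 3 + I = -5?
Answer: -27/343 ≈ -0.078717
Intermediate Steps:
I = -8 (I = -3 - 5 = -8)
n = -1 (n = -1/1 = -1*1 = -1)
U(E, H) = -5 + E
y(P) = 3/(-8 + P) (y(P) = 3/(P - 8) = 3/(-8 + P))
y(U(6, 2 - n))³ = (3/(-8 + (-5 + 6)))³ = (3/(-8 + 1))³ = (3/(-7))³ = (3*(-⅐))³ = (-3/7)³ = -27/343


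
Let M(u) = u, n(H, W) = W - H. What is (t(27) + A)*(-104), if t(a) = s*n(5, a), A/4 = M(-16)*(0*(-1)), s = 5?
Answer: -11440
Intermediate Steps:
A = 0 (A = 4*(-0*(-1)) = 4*(-16*0) = 4*0 = 0)
t(a) = -25 + 5*a (t(a) = 5*(a - 1*5) = 5*(a - 5) = 5*(-5 + a) = -25 + 5*a)
(t(27) + A)*(-104) = ((-25 + 5*27) + 0)*(-104) = ((-25 + 135) + 0)*(-104) = (110 + 0)*(-104) = 110*(-104) = -11440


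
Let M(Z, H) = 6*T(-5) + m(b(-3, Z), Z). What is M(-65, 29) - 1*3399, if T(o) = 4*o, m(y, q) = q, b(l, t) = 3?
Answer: -3584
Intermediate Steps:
M(Z, H) = -120 + Z (M(Z, H) = 6*(4*(-5)) + Z = 6*(-20) + Z = -120 + Z)
M(-65, 29) - 1*3399 = (-120 - 65) - 1*3399 = -185 - 3399 = -3584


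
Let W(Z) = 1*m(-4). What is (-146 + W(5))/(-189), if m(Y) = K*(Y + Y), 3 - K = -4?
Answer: 202/189 ≈ 1.0688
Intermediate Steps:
K = 7 (K = 3 - 1*(-4) = 3 + 4 = 7)
m(Y) = 14*Y (m(Y) = 7*(Y + Y) = 7*(2*Y) = 14*Y)
W(Z) = -56 (W(Z) = 1*(14*(-4)) = 1*(-56) = -56)
(-146 + W(5))/(-189) = (-146 - 56)/(-189) = -1/189*(-202) = 202/189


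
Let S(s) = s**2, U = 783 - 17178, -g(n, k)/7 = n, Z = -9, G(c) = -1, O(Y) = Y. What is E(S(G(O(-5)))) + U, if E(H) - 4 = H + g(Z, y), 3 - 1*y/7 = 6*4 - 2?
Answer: -16327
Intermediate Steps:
y = -133 (y = 21 - 7*(6*4 - 2) = 21 - 7*(24 - 2) = 21 - 7*22 = 21 - 154 = -133)
g(n, k) = -7*n
U = -16395
E(H) = 67 + H (E(H) = 4 + (H - 7*(-9)) = 4 + (H + 63) = 4 + (63 + H) = 67 + H)
E(S(G(O(-5)))) + U = (67 + (-1)**2) - 16395 = (67 + 1) - 16395 = 68 - 16395 = -16327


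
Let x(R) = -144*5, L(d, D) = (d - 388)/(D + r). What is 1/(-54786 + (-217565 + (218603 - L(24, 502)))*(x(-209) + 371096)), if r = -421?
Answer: 81/31270852526 ≈ 2.5903e-9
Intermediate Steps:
L(d, D) = (-388 + d)/(-421 + D) (L(d, D) = (d - 388)/(D - 421) = (-388 + d)/(-421 + D))
x(R) = -720
1/(-54786 + (-217565 + (218603 - L(24, 502)))*(x(-209) + 371096)) = 1/(-54786 + (-217565 + (218603 - (-388 + 24)/(-421 + 502)))*(-720 + 371096)) = 1/(-54786 + (-217565 + (218603 - (-364)/81))*370376) = 1/(-54786 + (-217565 + (218603 - 1*(-364/81)))*370376) = 1/(-54786 + (-217565 + (218603 + 364/81))*370376) = 1/(-54786 + (-217565 + 17707207/81)*370376) = 1/(-54786 + (84442/81)*370376) = 1/(-54786 + 31275290192/81) = 1/(31270852526/81) = 81/31270852526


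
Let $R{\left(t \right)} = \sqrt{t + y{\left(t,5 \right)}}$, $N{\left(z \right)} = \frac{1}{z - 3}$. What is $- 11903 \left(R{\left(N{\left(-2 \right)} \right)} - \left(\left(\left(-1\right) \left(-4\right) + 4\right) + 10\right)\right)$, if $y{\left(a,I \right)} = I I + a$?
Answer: $214254 - \frac{11903 \sqrt{615}}{5} \approx 1.5522 \cdot 10^{5}$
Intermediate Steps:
$N{\left(z \right)} = \frac{1}{-3 + z}$
$y{\left(a,I \right)} = a + I^{2}$ ($y{\left(a,I \right)} = I^{2} + a = a + I^{2}$)
$R{\left(t \right)} = \sqrt{25 + 2 t}$ ($R{\left(t \right)} = \sqrt{t + \left(t + 5^{2}\right)} = \sqrt{t + \left(t + 25\right)} = \sqrt{t + \left(25 + t\right)} = \sqrt{25 + 2 t}$)
$- 11903 \left(R{\left(N{\left(-2 \right)} \right)} - \left(\left(\left(-1\right) \left(-4\right) + 4\right) + 10\right)\right) = - 11903 \left(\sqrt{25 + \frac{2}{-3 - 2}} - \left(\left(\left(-1\right) \left(-4\right) + 4\right) + 10\right)\right) = - 11903 \left(\sqrt{25 + \frac{2}{-5}} - \left(\left(4 + 4\right) + 10\right)\right) = - 11903 \left(\sqrt{25 + 2 \left(- \frac{1}{5}\right)} - \left(8 + 10\right)\right) = - 11903 \left(\sqrt{25 - \frac{2}{5}} - 18\right) = - 11903 \left(\sqrt{\frac{123}{5}} - 18\right) = - 11903 \left(\frac{\sqrt{615}}{5} - 18\right) = - 11903 \left(-18 + \frac{\sqrt{615}}{5}\right) = 214254 - \frac{11903 \sqrt{615}}{5}$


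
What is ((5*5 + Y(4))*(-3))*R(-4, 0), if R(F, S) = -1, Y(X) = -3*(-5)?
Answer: 120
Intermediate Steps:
Y(X) = 15
((5*5 + Y(4))*(-3))*R(-4, 0) = ((5*5 + 15)*(-3))*(-1) = ((25 + 15)*(-3))*(-1) = (40*(-3))*(-1) = -120*(-1) = 120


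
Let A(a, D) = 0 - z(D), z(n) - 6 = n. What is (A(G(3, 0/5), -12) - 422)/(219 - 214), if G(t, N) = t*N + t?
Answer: -416/5 ≈ -83.200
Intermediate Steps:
z(n) = 6 + n
G(t, N) = t + N*t (G(t, N) = N*t + t = t + N*t)
A(a, D) = -6 - D (A(a, D) = 0 - (6 + D) = 0 + (-6 - D) = -6 - D)
(A(G(3, 0/5), -12) - 422)/(219 - 214) = ((-6 - 1*(-12)) - 422)/(219 - 214) = ((-6 + 12) - 422)/5 = (6 - 422)*(⅕) = -416*⅕ = -416/5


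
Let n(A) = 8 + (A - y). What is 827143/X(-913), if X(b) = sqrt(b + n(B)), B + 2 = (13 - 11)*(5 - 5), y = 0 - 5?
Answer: -827143*I*sqrt(902)/902 ≈ -27541.0*I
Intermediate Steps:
y = -5
B = -2 (B = -2 + (13 - 11)*(5 - 5) = -2 + 2*0 = -2 + 0 = -2)
n(A) = 13 + A (n(A) = 8 + (A - 1*(-5)) = 8 + (A + 5) = 8 + (5 + A) = 13 + A)
X(b) = sqrt(11 + b) (X(b) = sqrt(b + (13 - 2)) = sqrt(b + 11) = sqrt(11 + b))
827143/X(-913) = 827143/(sqrt(11 - 913)) = 827143/(sqrt(-902)) = 827143/((I*sqrt(902))) = 827143*(-I*sqrt(902)/902) = -827143*I*sqrt(902)/902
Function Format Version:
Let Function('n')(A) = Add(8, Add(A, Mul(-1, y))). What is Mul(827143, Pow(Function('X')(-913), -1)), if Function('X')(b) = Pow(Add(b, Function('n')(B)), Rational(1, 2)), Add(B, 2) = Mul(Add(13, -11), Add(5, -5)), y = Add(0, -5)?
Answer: Mul(Rational(-827143, 902), I, Pow(902, Rational(1, 2))) ≈ Mul(-27541., I)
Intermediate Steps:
y = -5
B = -2 (B = Add(-2, Mul(Add(13, -11), Add(5, -5))) = Add(-2, Mul(2, 0)) = Add(-2, 0) = -2)
Function('n')(A) = Add(13, A) (Function('n')(A) = Add(8, Add(A, Mul(-1, -5))) = Add(8, Add(A, 5)) = Add(8, Add(5, A)) = Add(13, A))
Function('X')(b) = Pow(Add(11, b), Rational(1, 2)) (Function('X')(b) = Pow(Add(b, Add(13, -2)), Rational(1, 2)) = Pow(Add(b, 11), Rational(1, 2)) = Pow(Add(11, b), Rational(1, 2)))
Mul(827143, Pow(Function('X')(-913), -1)) = Mul(827143, Pow(Pow(Add(11, -913), Rational(1, 2)), -1)) = Mul(827143, Pow(Pow(-902, Rational(1, 2)), -1)) = Mul(827143, Pow(Mul(I, Pow(902, Rational(1, 2))), -1)) = Mul(827143, Mul(Rational(-1, 902), I, Pow(902, Rational(1, 2)))) = Mul(Rational(-827143, 902), I, Pow(902, Rational(1, 2)))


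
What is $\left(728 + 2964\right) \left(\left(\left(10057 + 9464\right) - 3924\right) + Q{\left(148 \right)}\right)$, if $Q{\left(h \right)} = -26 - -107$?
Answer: $57883176$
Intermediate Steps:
$Q{\left(h \right)} = 81$ ($Q{\left(h \right)} = -26 + 107 = 81$)
$\left(728 + 2964\right) \left(\left(\left(10057 + 9464\right) - 3924\right) + Q{\left(148 \right)}\right) = \left(728 + 2964\right) \left(\left(\left(10057 + 9464\right) - 3924\right) + 81\right) = 3692 \left(\left(19521 - 3924\right) + 81\right) = 3692 \left(15597 + 81\right) = 3692 \cdot 15678 = 57883176$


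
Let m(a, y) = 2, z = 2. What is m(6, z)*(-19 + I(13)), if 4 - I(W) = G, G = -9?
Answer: -12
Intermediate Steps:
I(W) = 13 (I(W) = 4 - 1*(-9) = 4 + 9 = 13)
m(6, z)*(-19 + I(13)) = 2*(-19 + 13) = 2*(-6) = -12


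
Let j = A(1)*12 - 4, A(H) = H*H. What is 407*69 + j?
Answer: 28091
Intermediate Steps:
A(H) = H**2
j = 8 (j = 1**2*12 - 4 = 1*12 - 4 = 12 - 4 = 8)
407*69 + j = 407*69 + 8 = 28083 + 8 = 28091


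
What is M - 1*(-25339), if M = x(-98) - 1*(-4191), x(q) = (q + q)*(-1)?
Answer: 29726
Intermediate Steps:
x(q) = -2*q (x(q) = (2*q)*(-1) = -2*q)
M = 4387 (M = -2*(-98) - 1*(-4191) = 196 + 4191 = 4387)
M - 1*(-25339) = 4387 - 1*(-25339) = 4387 + 25339 = 29726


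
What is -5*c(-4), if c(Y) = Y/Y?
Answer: -5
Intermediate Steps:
c(Y) = 1
-5*c(-4) = -5*1 = -5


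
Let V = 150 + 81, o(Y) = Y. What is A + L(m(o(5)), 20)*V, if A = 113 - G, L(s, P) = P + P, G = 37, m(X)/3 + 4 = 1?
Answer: 9316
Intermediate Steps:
m(X) = -9 (m(X) = -12 + 3*1 = -12 + 3 = -9)
L(s, P) = 2*P
A = 76 (A = 113 - 1*37 = 113 - 37 = 76)
V = 231
A + L(m(o(5)), 20)*V = 76 + (2*20)*231 = 76 + 40*231 = 76 + 9240 = 9316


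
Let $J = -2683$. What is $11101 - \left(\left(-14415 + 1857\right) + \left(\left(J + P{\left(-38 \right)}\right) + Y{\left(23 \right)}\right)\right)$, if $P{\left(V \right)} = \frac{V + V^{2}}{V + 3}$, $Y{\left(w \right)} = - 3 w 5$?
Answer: $\frac{935451}{35} \approx 26727.0$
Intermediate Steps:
$Y{\left(w \right)} = - 15 w$
$P{\left(V \right)} = \frac{V + V^{2}}{3 + V}$
$11101 - \left(\left(-14415 + 1857\right) + \left(\left(J + P{\left(-38 \right)}\right) + Y{\left(23 \right)}\right)\right) = 11101 - \left(\left(-14415 + 1857\right) - \left(3028 + \frac{38 \left(1 - 38\right)}{3 - 38}\right)\right) = 11101 - \left(-12558 - \left(3028 + 38 \frac{1}{-35} \left(-37\right)\right)\right) = 11101 - \left(-12558 - \left(3028 + \frac{1406}{35}\right)\right) = 11101 - \left(-12558 - \frac{107386}{35}\right) = 11101 - - \frac{546916}{35} = 11101 + \frac{546916}{35} = \frac{935451}{35}$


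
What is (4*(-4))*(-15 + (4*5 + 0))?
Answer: -80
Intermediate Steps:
(4*(-4))*(-15 + (4*5 + 0)) = -16*(-15 + (20 + 0)) = -16*(-15 + 20) = -16*5 = -80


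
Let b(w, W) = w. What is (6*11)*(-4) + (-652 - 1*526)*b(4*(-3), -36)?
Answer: 13872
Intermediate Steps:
(6*11)*(-4) + (-652 - 1*526)*b(4*(-3), -36) = (6*11)*(-4) + (-652 - 1*526)*(4*(-3)) = 66*(-4) + (-652 - 526)*(-12) = -264 - 1178*(-12) = -264 + 14136 = 13872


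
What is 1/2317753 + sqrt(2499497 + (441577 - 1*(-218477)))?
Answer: 1/2317753 + sqrt(3159551) ≈ 1777.5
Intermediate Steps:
1/2317753 + sqrt(2499497 + (441577 - 1*(-218477))) = 1/2317753 + sqrt(2499497 + (441577 + 218477)) = 1/2317753 + sqrt(2499497 + 660054) = 1/2317753 + sqrt(3159551)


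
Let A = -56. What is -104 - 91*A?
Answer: 4992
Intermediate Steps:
-104 - 91*A = -104 - 91*(-56) = -104 + 5096 = 4992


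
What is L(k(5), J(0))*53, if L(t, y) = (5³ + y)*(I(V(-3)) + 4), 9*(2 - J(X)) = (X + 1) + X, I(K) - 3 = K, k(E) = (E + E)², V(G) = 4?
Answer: 665786/9 ≈ 73976.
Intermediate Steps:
k(E) = 4*E² (k(E) = (2*E)² = 4*E²)
I(K) = 3 + K
J(X) = 17/9 - 2*X/9 (J(X) = 2 - ((X + 1) + X)/9 = 2 - ((1 + X) + X)/9 = 2 - (1 + 2*X)/9 = 2 + (-⅑ - 2*X/9) = 17/9 - 2*X/9)
L(t, y) = 1375 + 11*y (L(t, y) = (5³ + y)*((3 + 4) + 4) = (125 + y)*(7 + 4) = (125 + y)*11 = 1375 + 11*y)
L(k(5), J(0))*53 = (1375 + 11*(17/9 - 2/9*0))*53 = (1375 + 11*(17/9 + 0))*53 = (1375 + 11*(17/9))*53 = (1375 + 187/9)*53 = (12562/9)*53 = 665786/9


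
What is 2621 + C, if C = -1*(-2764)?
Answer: 5385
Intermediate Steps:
C = 2764
2621 + C = 2621 + 2764 = 5385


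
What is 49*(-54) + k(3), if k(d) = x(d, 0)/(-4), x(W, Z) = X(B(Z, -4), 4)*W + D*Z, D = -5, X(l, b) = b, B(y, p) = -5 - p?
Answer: -2649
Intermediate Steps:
x(W, Z) = -5*Z + 4*W (x(W, Z) = 4*W - 5*Z = -5*Z + 4*W)
k(d) = -d (k(d) = (-5*0 + 4*d)/(-4) = (0 + 4*d)*(-1/4) = (4*d)*(-1/4) = -d)
49*(-54) + k(3) = 49*(-54) - 1*3 = -2646 - 3 = -2649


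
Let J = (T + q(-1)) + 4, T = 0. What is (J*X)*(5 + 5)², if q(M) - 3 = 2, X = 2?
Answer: 1800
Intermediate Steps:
q(M) = 5 (q(M) = 3 + 2 = 5)
J = 9 (J = (0 + 5) + 4 = 5 + 4 = 9)
(J*X)*(5 + 5)² = (9*2)*(5 + 5)² = 18*10² = 18*100 = 1800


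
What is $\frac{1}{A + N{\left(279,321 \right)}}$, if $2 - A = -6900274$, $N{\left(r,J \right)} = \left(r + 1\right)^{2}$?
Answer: $\frac{1}{6978676} \approx 1.4329 \cdot 10^{-7}$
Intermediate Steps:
$N{\left(r,J \right)} = \left(1 + r\right)^{2}$
$A = 6900276$ ($A = 2 - -6900274 = 2 + 6900274 = 6900276$)
$\frac{1}{A + N{\left(279,321 \right)}} = \frac{1}{6900276 + \left(1 + 279\right)^{2}} = \frac{1}{6900276 + 280^{2}} = \frac{1}{6900276 + 78400} = \frac{1}{6978676}$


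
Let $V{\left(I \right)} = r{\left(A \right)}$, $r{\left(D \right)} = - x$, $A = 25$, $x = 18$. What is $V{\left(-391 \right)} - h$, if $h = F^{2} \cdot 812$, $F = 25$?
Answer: $-507518$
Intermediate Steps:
$r{\left(D \right)} = -18$ ($r{\left(D \right)} = \left(-1\right) 18 = -18$)
$V{\left(I \right)} = -18$
$h = 507500$ ($h = 25^{2} \cdot 812 = 625 \cdot 812 = 507500$)
$V{\left(-391 \right)} - h = -18 - 507500 = -507518$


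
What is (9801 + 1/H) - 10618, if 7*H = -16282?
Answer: -1900343/2326 ≈ -817.00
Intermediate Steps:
H = -2326 (H = (1/7)*(-16282) = -2326)
(9801 + 1/H) - 10618 = (9801 + 1/(-2326)) - 10618 = (9801 - 1/2326) - 10618 = 22797125/2326 - 10618 = -1900343/2326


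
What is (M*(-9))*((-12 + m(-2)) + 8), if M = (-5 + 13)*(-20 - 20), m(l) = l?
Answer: -17280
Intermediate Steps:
M = -320 (M = 8*(-40) = -320)
(M*(-9))*((-12 + m(-2)) + 8) = (-320*(-9))*((-12 - 2) + 8) = 2880*(-14 + 8) = 2880*(-6) = -17280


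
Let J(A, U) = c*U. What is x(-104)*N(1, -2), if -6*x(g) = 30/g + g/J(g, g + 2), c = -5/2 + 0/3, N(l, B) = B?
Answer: -9233/39780 ≈ -0.23210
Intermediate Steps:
c = -5/2 (c = -5*½ + 0*(⅓) = -5/2 + 0 = -5/2 ≈ -2.5000)
J(A, U) = -5*U/2
x(g) = -5/g - g/(6*(-5 - 5*g/2)) (x(g) = -(30/g + g/((-5*(g + 2)/2)))/6 = -(30/g + g/((-5*(2 + g)/2)))/6 = -(30/g + g/(-5 - 5*g/2))/6 = -5/g - g/(6*(-5 - 5*g/2)))
x(-104)*N(1, -2) = ((1/15)*(-150 + (-104)² - 75*(-104))/(-104*(2 - 104)))*(-2) = ((1/15)*(-1/104)*(-150 + 10816 + 7800)/(-102))*(-2) = ((1/15)*(-1/104)*(-1/102)*18466)*(-2) = (9233/79560)*(-2) = -9233/39780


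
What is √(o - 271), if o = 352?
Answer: 9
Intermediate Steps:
√(o - 271) = √(352 - 271) = √81 = 9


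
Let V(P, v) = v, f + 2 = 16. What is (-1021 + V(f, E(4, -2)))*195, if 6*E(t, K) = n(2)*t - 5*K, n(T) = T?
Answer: -198510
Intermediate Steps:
f = 14 (f = -2 + 16 = 14)
E(t, K) = -5*K/6 + t/3 (E(t, K) = (2*t - 5*K)/6 = (-5*K + 2*t)/6 = -5*K/6 + t/3)
(-1021 + V(f, E(4, -2)))*195 = (-1021 + (-⅚*(-2) + (⅓)*4))*195 = (-1021 + (5/3 + 4/3))*195 = (-1021 + 3)*195 = -1018*195 = -198510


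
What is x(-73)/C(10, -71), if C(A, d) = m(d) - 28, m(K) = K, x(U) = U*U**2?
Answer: 389017/99 ≈ 3929.5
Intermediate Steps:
x(U) = U**3
C(A, d) = -28 + d (C(A, d) = d - 28 = -28 + d)
x(-73)/C(10, -71) = (-73)**3/(-28 - 71) = -389017/(-99) = -389017*(-1/99) = 389017/99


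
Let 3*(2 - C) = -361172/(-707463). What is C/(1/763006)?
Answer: 2963214679636/2122389 ≈ 1.3962e+6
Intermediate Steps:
C = 3883606/2122389 (C = 2 - (-361172)/(3*(-707463)) = 2 - (-361172)*(-1)/(3*707463) = 2 - ⅓*361172/707463 = 2 - 361172/2122389 = 3883606/2122389 ≈ 1.8298)
C/(1/763006) = 3883606/(2122389*(1/763006)) = (3883606/2122389)*763006 = 2963214679636/2122389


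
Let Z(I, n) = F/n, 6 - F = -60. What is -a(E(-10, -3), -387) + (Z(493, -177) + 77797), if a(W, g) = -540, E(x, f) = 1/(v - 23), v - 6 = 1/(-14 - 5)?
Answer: 4621861/59 ≈ 78337.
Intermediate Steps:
F = 66 (F = 6 - 1*(-60) = 6 + 60 = 66)
v = 113/19 (v = 6 + 1/(-14 - 5) = 6 + 1/(-19) = 6 - 1/19 = 113/19 ≈ 5.9474)
E(x, f) = -19/324 (E(x, f) = 1/(113/19 - 23) = 1/(-324/19) = -19/324)
Z(I, n) = 66/n
-a(E(-10, -3), -387) + (Z(493, -177) + 77797) = -1*(-540) + (66/(-177) + 77797) = 540 + (66*(-1/177) + 77797) = 540 + (-22/59 + 77797) = 540 + 4590001/59 = 4621861/59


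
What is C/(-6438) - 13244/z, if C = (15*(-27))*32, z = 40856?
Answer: 18509537/10959622 ≈ 1.6889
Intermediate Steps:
C = -12960 (C = -405*32 = -12960)
C/(-6438) - 13244/z = -12960/(-6438) - 13244/40856 = -12960*(-1/6438) - 13244*1/40856 = 2160/1073 - 3311/10214 = 18509537/10959622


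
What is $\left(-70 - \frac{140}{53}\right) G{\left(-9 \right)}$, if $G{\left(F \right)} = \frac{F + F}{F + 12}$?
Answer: $\frac{23100}{53} \approx 435.85$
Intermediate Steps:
$G{\left(F \right)} = \frac{2 F}{12 + F}$
$\left(-70 - \frac{140}{53}\right) G{\left(-9 \right)} = \left(-70 - \frac{140}{53}\right) 2 \left(-9\right) \frac{1}{12 - 9} = \left(-70 - \frac{140}{53}\right) 2 \left(-9\right) \frac{1}{3} = \left(- \frac{3850}{53}\right) \left(-6\right) = \frac{23100}{53}$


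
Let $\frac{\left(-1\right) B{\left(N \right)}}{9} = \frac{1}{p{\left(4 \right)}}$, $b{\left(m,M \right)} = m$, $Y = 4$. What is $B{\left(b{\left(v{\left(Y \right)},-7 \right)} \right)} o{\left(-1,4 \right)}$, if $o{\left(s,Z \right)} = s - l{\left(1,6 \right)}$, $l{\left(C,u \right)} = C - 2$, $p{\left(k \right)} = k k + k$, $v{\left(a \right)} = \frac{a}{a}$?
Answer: $0$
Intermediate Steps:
$v{\left(a \right)} = 1$
$p{\left(k \right)} = k + k^{2}$ ($p{\left(k \right)} = k^{2} + k = k + k^{2}$)
$l{\left(C,u \right)} = -2 + C$ ($l{\left(C,u \right)} = C - 2 = -2 + C$)
$B{\left(N \right)} = - \frac{9}{20}$ ($B{\left(N \right)} = - \frac{9}{4 \left(1 + 4\right)} = - \frac{9}{4 \cdot 5} = - \frac{9}{20}$)
$o{\left(s,Z \right)} = 1 + s$ ($o{\left(s,Z \right)} = s - \left(-2 + 1\right) = s - -1 = s + 1 = 1 + s$)
$B{\left(b{\left(v{\left(Y \right)},-7 \right)} \right)} o{\left(-1,4 \right)} = - \frac{9 \left(1 - 1\right)}{20} = \left(- \frac{9}{20}\right) 0 = 0$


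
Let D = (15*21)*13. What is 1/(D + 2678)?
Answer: 1/6773 ≈ 0.00014765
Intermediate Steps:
D = 4095 (D = 315*13 = 4095)
1/(D + 2678) = 1/(4095 + 2678) = 1/6773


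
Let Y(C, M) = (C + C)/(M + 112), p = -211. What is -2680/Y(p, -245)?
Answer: -178220/211 ≈ -844.64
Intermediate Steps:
Y(C, M) = 2*C/(112 + M) (Y(C, M) = (2*C)/(112 + M) = 2*C/(112 + M))
-2680/Y(p, -245) = -2680/(2*(-211)/(112 - 245)) = -2680/(2*(-211)/(-133)) = -2680/(2*(-211)*(-1/133)) = -2680/422/133 = -2680*133/422 = -178220/211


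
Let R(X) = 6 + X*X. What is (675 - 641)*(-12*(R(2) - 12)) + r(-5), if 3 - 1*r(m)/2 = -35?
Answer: 892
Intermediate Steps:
r(m) = 76 (r(m) = 6 - 2*(-35) = 6 + 70 = 76)
R(X) = 6 + X**2
(675 - 641)*(-12*(R(2) - 12)) + r(-5) = (675 - 641)*(-12*((6 + 2**2) - 12)) + 76 = 34*(-12*((6 + 4) - 12)) + 76 = 34*(-12*(10 - 12)) + 76 = 34*(-12*(-2)) + 76 = 34*24 + 76 = 816 + 76 = 892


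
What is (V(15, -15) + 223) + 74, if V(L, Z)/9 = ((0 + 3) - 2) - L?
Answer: 171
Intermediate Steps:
V(L, Z) = 9 - 9*L (V(L, Z) = 9*(((0 + 3) - 2) - L) = 9*((3 - 2) - L) = 9*(1 - L) = 9 - 9*L)
(V(15, -15) + 223) + 74 = ((9 - 9*15) + 223) + 74 = ((9 - 135) + 223) + 74 = (-126 + 223) + 74 = 97 + 74 = 171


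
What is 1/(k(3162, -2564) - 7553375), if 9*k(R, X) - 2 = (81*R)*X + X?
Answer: -3/241559915 ≈ -1.2419e-8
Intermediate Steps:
k(R, X) = 2/9 + X/9 + 9*R*X (k(R, X) = 2/9 + ((81*R)*X + X)/9 = 2/9 + (81*R*X + X)/9 = 2/9 + (X + 81*R*X)/9 = 2/9 + (X/9 + 9*R*X) = 2/9 + X/9 + 9*R*X)
1/(k(3162, -2564) - 7553375) = 1/((2/9 + (⅑)*(-2564) + 9*3162*(-2564)) - 7553375) = 1/((2/9 - 2564/9 - 72966312) - 7553375) = 1/(-218899790/3 - 7553375) = 1/(-241559915/3) = -3/241559915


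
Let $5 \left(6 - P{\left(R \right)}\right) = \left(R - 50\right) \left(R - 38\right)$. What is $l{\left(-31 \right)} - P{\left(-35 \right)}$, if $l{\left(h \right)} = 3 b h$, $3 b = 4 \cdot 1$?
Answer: $1111$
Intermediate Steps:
$b = \frac{4}{3}$ ($b = \frac{4 \cdot 1}{3} = \frac{1}{3} \cdot 4 = \frac{4}{3} \approx 1.3333$)
$l{\left(h \right)} = 4 h$ ($l{\left(h \right)} = 3 \cdot \frac{4}{3} h = 4 h$)
$P{\left(R \right)} = 6 - \frac{\left(-50 + R\right) \left(-38 + R\right)}{5}$ ($P{\left(R \right)} = 6 - \frac{\left(R - 50\right) \left(R - 38\right)}{5} = 6 - \frac{\left(-50 + R\right) \left(-38 + R\right)}{5}$)
$l{\left(-31 \right)} - P{\left(-35 \right)} = 4 \left(-31\right) - \left(-374 - \frac{\left(-35\right)^{2}}{5} + \frac{88}{5} \left(-35\right)\right) = -124 - \left(-374 - 245 - 616\right) = -124 - -1235 = -124 + 1235 = 1111$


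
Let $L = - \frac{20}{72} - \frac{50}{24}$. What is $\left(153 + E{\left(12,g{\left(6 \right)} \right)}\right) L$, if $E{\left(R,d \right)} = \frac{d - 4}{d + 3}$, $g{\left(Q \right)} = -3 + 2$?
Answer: $- \frac{25585}{72} \approx -355.35$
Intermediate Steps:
$g{\left(Q \right)} = -1$
$L = - \frac{85}{36}$ ($L = \left(-20\right) \frac{1}{72} - \frac{25}{12} = - \frac{5}{18} - \frac{25}{12} = - \frac{85}{36} \approx -2.3611$)
$E{\left(R,d \right)} = \frac{-4 + d}{3 + d}$
$\left(153 + E{\left(12,g{\left(6 \right)} \right)}\right) L = \left(153 + \frac{-4 - 1}{3 - 1}\right) \left(- \frac{85}{36}\right) = \left(153 + \frac{1}{2} \left(-5\right)\right) \left(- \frac{85}{36}\right) = \left(153 - \frac{5}{2}\right) \left(- \frac{85}{36}\right) = \frac{301}{2} \left(- \frac{85}{36}\right) = - \frac{25585}{72}$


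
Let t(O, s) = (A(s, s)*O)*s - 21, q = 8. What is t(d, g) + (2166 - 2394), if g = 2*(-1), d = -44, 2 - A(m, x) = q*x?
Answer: 1335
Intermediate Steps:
A(m, x) = 2 - 8*x
g = -2
t(O, s) = -21 + O*s*(2 - 8*s) (t(O, s) = ((2 - 8*s)*O)*s - 21 = (O*(2 - 8*s))*s - 21 = O*s*(2 - 8*s) - 21 = -21 + O*s*(2 - 8*s))
t(d, g) + (2166 - 2394) = (-21 - 2*(-44)*(-2)*(-1 + 4*(-2))) + (2166 - 2394) = (-21 - 2*(-44)*(-2)*(-1 - 8)) - 228 = (-21 - 2*(-44)*(-2)*(-9)) - 228 = (-21 + 1584) - 228 = 1563 - 228 = 1335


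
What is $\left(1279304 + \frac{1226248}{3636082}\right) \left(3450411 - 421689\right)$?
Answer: $\frac{7044285634014280536}{1818041} \approx 3.8747 \cdot 10^{12}$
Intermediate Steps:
$\left(1279304 + \frac{1226248}{3636082}\right) \left(3450411 - 421689\right) = \left(1279304 + 1226248 \cdot \frac{1}{3636082}\right) 3028722 = \left(1279304 + \frac{613124}{1818041}\right) 3028722 = \frac{2325827736588}{1818041} \cdot 3028722 = \frac{7044285634014280536}{1818041}$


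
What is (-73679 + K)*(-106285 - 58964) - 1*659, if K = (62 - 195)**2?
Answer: 9252290851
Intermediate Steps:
K = 17689 (K = (-133)**2 = 17689)
(-73679 + K)*(-106285 - 58964) - 1*659 = (-73679 + 17689)*(-106285 - 58964) - 1*659 = -55990*(-165249) - 659 = 9252291510 - 659 = 9252290851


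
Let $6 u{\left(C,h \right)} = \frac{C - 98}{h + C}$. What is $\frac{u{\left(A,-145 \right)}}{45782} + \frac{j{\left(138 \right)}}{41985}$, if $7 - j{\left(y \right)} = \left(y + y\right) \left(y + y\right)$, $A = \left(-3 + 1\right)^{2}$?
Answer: $- \frac{3487164493}{1922157270} \approx -1.8142$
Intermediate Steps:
$A = 4$ ($A = \left(-2\right)^{2} = 4$)
$j{\left(y \right)} = 7 - 4 y^{2}$ ($j{\left(y \right)} = 7 - \left(y + y\right) \left(y + y\right) = 7 - 2 y 2 y = 7 - 4 y^{2}$)
$u{\left(C,h \right)} = \frac{-98 + C}{6 \left(C + h\right)}$ ($u{\left(C,h \right)} = \frac{\left(C - 98\right) \frac{1}{h + C}}{6} = \frac{\left(-98 + C\right) \frac{1}{C + h}}{6} = \frac{\frac{1}{C + h} \left(-98 + C\right)}{6} = \frac{-98 + C}{6 \left(C + h\right)}$)
$\frac{u{\left(A,-145 \right)}}{45782} + \frac{j{\left(138 \right)}}{41985} = \frac{\frac{1}{6} \frac{1}{4 - 145} \left(-98 + 4\right)}{45782} + \frac{7 - 4 \cdot 138^{2}}{41985} = \frac{1}{6} \frac{1}{-141} \left(-94\right) \frac{1}{45782} + \left(7 - 76176\right) \frac{1}{41985} = \frac{1}{6} \left(- \frac{1}{141}\right) \left(-94\right) \frac{1}{45782} + \left(7 - 76176\right) \frac{1}{41985} = \frac{1}{9} \cdot \frac{1}{45782} - \frac{76169}{41985} = \frac{1}{412038} - \frac{76169}{41985} = - \frac{3487164493}{1922157270}$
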